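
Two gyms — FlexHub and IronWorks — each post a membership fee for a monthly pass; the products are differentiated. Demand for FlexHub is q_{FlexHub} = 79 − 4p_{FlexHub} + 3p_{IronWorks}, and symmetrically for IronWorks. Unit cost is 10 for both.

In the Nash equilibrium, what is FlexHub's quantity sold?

55.2

FlexHub's profit: π = (p_{FlexHub} − 10)(79 − 4p_{FlexHub} + 3p_{IronWorks}).
∂π/∂p_{FlexHub} = 119 − 8p_{FlexHub} + 3p_{IronWorks} = 0 ⇒ p_{FlexHub} = 14.875 + 0.375p_{IronWorks}.
Setting p_{FlexHub} = p_{IronWorks} in the reaction function: p_{FlexHub} = 14.875 + 0.375p_{FlexHub}, so p_{FlexHub} = 14.875 / 0.625 = 23.8.
q_{FlexHub} = 79 − 4·23.8 + 3·23.8 = 55.2.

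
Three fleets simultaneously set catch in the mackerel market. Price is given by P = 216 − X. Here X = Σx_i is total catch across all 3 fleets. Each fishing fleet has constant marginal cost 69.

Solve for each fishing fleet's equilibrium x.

36.75

A representative fishing fleet's profit is π_i = x_i(216 − X) − 69x_i, with X = x_i + Σ_{j≠i} x_j.
First-order condition: 147 − 2x_i − Σ_{j≠i} x_j = 0.
Imposing symmetry (x_j = x for all j) turns Σ_{j≠i} x_j into 2x, so 147 = 4x and x = 36.75.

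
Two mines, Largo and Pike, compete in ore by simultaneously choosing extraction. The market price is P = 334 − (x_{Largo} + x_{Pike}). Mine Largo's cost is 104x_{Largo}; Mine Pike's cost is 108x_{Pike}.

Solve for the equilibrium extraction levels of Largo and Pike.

Mine Largo's profit: π = x_{Largo}(334 − (x_{Largo} + x_{Pike})) − 104x_{Largo}.
∂π/∂x_{Largo} = 230 − 2x_{Largo} − x_{Pike} = 0, so x_{Largo} = 115 − 0.5x_{Pike}.
By the same steps for Pike: x_{Pike} = 113 − 0.5x_{Largo}.
Solving the two reaction functions simultaneously: (1 − (−0.5)(−0.5))x_{Largo} = 115 − 0.5·113, so 0.75x_{Largo} = 58.5 and x_{Largo} = 78.
Then x_{Pike} = 113 − 0.5·78 = 74.

78, 74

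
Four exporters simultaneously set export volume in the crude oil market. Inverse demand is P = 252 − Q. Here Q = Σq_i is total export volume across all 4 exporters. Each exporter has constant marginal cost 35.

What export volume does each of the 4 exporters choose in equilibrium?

43.4

A representative exporter's profit is π_i = q_i(252 − Q) − 35q_i, with Q = q_i + Σ_{j≠i} q_j.
First-order condition: 217 − 2q_i − Σ_{j≠i} q_j = 0.
Imposing symmetry (q_j = q for all j) turns Σ_{j≠i} q_j into 3q, so 217 = 5q and q = 43.4.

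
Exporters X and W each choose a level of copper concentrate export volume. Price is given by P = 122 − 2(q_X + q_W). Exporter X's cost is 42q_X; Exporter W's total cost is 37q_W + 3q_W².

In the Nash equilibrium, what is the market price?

77

Exporter X's profit: π = q_X(122 − 2(q_X + q_W)) − 42q_X.
∂π/∂q_X = 80 − 4q_X − 2q_W = 0, so q_X = 20 − 0.5q_W.
For W: ∂π/∂q_W = 85 − 10q_W − 2q_X = 0 ⇒ q_W = 8.5 − 0.2q_X.
Plugging q_W into X's best response: q_X = 20 − 0.5(8.5 − 0.2q_X) ⇒ 0.9q_X = 15.75, so q_X = 17.5.
Then q_W = 8.5 − 0.2·17.5 = 5.
Equilibrium price: P = 122 − 2·22.5 = 77.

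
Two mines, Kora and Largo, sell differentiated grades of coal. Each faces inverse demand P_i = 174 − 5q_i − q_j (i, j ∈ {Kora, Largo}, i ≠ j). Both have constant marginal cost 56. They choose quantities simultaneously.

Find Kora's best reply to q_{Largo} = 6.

Mine Kora's profit: π = q_{Kora}(174 − 5q_{Kora} − q_{Largo}) − 56q_{Kora}.
∂π/∂q_{Kora} = 118 − 10q_{Kora} − q_{Largo} = 0 ⇒ q_{Kora} = 11.8 − 0.1q_{Largo}.
At q_{Largo} = 6: q_{Kora} = 11.8 − 0.1·6 = 11.2.

11.2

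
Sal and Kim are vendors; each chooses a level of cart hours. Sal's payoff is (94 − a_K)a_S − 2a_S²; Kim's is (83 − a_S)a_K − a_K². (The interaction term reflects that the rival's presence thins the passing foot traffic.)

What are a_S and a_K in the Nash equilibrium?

Expanding Sal's payoff: 94a_S − a_Ka_S − 2a_S².
∂π/∂a_S = 94 − a_K − 4a_S = 0, so a_S = 23.5 − 0.25a_K.
Likewise for Kim: a_K = 41.5 − 0.5a_S.
Solving the two reaction functions simultaneously: (1 − (−0.25)(−0.5))a_S = 23.5 − 0.25·41.5, so 0.875a_S = 13.125 and a_S = 15.
Then a_K = 41.5 − 0.5·15 = 34.

15, 34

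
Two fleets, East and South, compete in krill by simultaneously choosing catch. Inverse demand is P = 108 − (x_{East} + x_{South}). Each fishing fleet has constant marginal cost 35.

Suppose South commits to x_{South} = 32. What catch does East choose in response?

20.5

Fishing fleet East's profit: π = x_{East}(108 − (x_{East} + x_{South})) − 35x_{East}.
∂π/∂x_{East} = 73 − 2x_{East} − x_{South} = 0, so x_{East} = 36.5 − 0.5x_{South}.
At x_{South} = 32: x_{East} = 36.5 − 0.5·32 = 20.5.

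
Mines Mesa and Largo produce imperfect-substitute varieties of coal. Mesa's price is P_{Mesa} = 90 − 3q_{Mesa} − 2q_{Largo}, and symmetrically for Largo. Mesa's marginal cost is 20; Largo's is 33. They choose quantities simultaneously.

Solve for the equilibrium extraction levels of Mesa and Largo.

9.5625, 6.3125

Mine Mesa's profit: π = q_{Mesa}(90 − 3q_{Mesa} − 2q_{Largo}) − 20q_{Mesa}.
∂π/∂q_{Mesa} = 70 − 6q_{Mesa} − 2q_{Largo} = 0 ⇒ q_{Mesa} = 35/3 − (1/3)q_{Largo}.
Similarly q_{Largo} = 9.5 − (1/3)q_{Mesa}.
Substituting the second reaction function into the first: q_{Mesa} = 35/3 − (1/3)(9.5 − (1/3)q_{Mesa}), which gives (8/9)q_{Mesa} = 8.5 ⇒ q_{Mesa} = 9.5625.
Then q_{Largo} = 9.5 − (1/3)·9.5625 = 6.3125.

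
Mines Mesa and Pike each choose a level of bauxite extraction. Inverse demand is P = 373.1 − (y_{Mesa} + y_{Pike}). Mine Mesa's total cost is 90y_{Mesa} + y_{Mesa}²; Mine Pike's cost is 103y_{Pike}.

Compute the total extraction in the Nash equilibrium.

Mine Mesa's profit: π = y_{Mesa}(373.1 − (y_{Mesa} + y_{Pike})) − 90y_{Mesa} − y_{Mesa}².
∂π/∂y_{Mesa} = 283.1 − 4y_{Mesa} − y_{Pike} = 0, so y_{Mesa} = 70.775 − 0.25y_{Pike}.
For Pike: ∂π/∂y_{Pike} = 270.1 − 2y_{Pike} − y_{Mesa} = 0 ⇒ y_{Pike} = 135.05 − 0.5y_{Mesa}.
Plugging y_{Pike} into Mesa's best response: y_{Mesa} = 70.775 − 0.25(135.05 − 0.5y_{Mesa}) ⇒ 0.875y_{Mesa} = 37.0125, so y_{Mesa} = 42.3.
Then y_{Pike} = 135.05 − 0.5·42.3 = 113.9.
Total extraction: 42.3 + 113.9 = 156.2.

156.2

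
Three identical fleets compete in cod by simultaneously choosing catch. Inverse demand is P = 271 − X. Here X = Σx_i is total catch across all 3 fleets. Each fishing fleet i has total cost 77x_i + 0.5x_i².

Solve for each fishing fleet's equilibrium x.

38.8

A representative fishing fleet's profit is π_i = x_i(271 − X) − 77x_i − 0.5x_i², with X = x_i + Σ_{j≠i} x_j.
First-order condition: 194 − 3x_i − Σ_{j≠i} x_j = 0.
Imposing symmetry (x_j = x for all j) turns Σ_{j≠i} x_j into 2x, so 194 = 5x and x = 38.8.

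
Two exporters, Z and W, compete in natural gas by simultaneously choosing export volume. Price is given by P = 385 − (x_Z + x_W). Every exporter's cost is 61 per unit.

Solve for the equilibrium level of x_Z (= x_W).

108

Exporter Z's profit: π = x_Z(385 − (x_Z + x_W)) − 61x_Z.
∂π/∂x_Z = 324 − 2x_Z − x_W = 0, so x_Z = 162 − 0.5x_W.
Setting x_Z = x_W in the reaction function: x_Z = 162 − 0.5x_Z, so x_Z = 162 / 1.5 = 108.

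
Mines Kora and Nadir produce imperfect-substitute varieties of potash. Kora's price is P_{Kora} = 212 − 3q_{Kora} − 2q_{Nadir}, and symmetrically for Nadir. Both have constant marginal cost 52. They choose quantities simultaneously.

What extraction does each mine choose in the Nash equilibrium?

Mine Kora's profit: π = q_{Kora}(212 − 3q_{Kora} − 2q_{Nadir}) − 52q_{Kora}.
∂π/∂q_{Kora} = 160 − 6q_{Kora} − 2q_{Nadir} = 0 ⇒ q_{Kora} = 80/3 − (1/3)q_{Nadir}.
By symmetry q_{Nadir} = q_{Kora}; substituting into the reaction function, (4/3)q_{Kora} = 80/3 and q_{Kora} = 20.

20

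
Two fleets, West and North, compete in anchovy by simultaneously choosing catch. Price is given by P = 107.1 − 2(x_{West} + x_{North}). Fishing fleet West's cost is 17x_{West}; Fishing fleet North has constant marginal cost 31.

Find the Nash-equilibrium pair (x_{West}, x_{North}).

17.35, 10.35

Fishing fleet West's profit: π = x_{West}(107.1 − 2(x_{West} + x_{North})) − 17x_{West}.
∂π/∂x_{West} = 90.1 − 4x_{West} − 2x_{North} = 0, so x_{West} = 22.525 − 0.5x_{North}.
By the same steps for North: x_{North} = 19.025 − 0.5x_{West}.
Plugging x_{North} into West's best response: x_{West} = 22.525 − 0.5(19.025 − 0.5x_{West}) ⇒ 0.75x_{West} = 13.0125, so x_{West} = 17.35.
Then x_{North} = 19.025 − 0.5·17.35 = 10.35.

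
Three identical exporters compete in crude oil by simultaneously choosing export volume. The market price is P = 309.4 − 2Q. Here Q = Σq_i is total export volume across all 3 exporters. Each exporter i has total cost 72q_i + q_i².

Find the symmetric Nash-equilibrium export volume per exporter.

23.74

A representative exporter's profit is π_i = q_i(309.4 − 2Q) − 72q_i − q_i², with Q = q_i + Σ_{j≠i} q_j.
First-order condition: 237.4 − 6q_i − 2Σ_{j≠i} q_j = 0.
Imposing symmetry (q_j = q for all j) turns Σ_{j≠i} q_j into 2q, so 237.4 = 10q and q = 23.74.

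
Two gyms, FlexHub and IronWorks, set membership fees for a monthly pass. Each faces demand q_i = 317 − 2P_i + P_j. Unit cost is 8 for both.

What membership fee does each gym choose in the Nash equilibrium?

FlexHub's profit: π = (P_{FlexHub} − 8)(317 − 2P_{FlexHub} + P_{IronWorks}).
∂π/∂P_{FlexHub} = 333 − 4P_{FlexHub} + P_{IronWorks} = 0 ⇒ P_{FlexHub} = 83.25 + 0.25P_{IronWorks}.
The game is symmetric, so in equilibrium P_{IronWorks} = P_{FlexHub}: the reaction function gives 0.75P_{FlexHub} = 83.25, hence P_{FlexHub} = 111.

111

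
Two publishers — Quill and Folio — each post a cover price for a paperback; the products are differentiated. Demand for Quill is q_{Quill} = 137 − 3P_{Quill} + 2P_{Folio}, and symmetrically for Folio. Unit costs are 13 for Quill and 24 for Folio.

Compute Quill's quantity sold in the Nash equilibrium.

99.1875

Quill's profit: π = (P_{Quill} − 13)(137 − 3P_{Quill} + 2P_{Folio}).
∂π/∂P_{Quill} = 176 − 6P_{Quill} + 2P_{Folio} = 0 ⇒ P_{Quill} = 88/3 + (1/3)P_{Folio}.
Similarly P_{Folio} = 209/6 + (1/3)P_{Quill}.
Plugging P_{Folio} into Quill's best response: P_{Quill} = 88/3 + (1/3)(209/6 + (1/3)P_{Quill}) ⇒ (8/9)P_{Quill} = 737/18, so P_{Quill} = 46.0625.
Then P_{Folio} = 209/6 + (1/3)·46.0625 = 50.1875.
q_{Quill} = 137 − 3·46.0625 + 2·50.1875 = 99.1875.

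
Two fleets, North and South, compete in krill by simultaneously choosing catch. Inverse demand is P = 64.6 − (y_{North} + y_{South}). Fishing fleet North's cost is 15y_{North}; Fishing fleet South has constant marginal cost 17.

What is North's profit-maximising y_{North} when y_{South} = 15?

17.3

Fishing fleet North's profit: π = y_{North}(64.6 − (y_{North} + y_{South})) − 15y_{North}.
∂π/∂y_{North} = 49.6 − 2y_{North} − y_{South} = 0, so y_{North} = 24.8 − 0.5y_{South}.
At y_{South} = 15: y_{North} = 24.8 − 0.5·15 = 17.3.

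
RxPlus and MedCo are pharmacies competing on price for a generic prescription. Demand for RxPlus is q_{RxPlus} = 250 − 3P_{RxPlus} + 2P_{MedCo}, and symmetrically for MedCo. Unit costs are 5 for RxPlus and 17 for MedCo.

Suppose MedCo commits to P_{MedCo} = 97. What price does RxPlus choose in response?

76.5

RxPlus's profit: π = (P_{RxPlus} − 5)(250 − 3P_{RxPlus} + 2P_{MedCo}).
∂π/∂P_{RxPlus} = 265 − 6P_{RxPlus} + 2P_{MedCo} = 0 ⇒ P_{RxPlus} = 265/6 + (1/3)P_{MedCo}.
At P_{MedCo} = 97: P_{RxPlus} = 265/6 + (1/3)·97 = 76.5.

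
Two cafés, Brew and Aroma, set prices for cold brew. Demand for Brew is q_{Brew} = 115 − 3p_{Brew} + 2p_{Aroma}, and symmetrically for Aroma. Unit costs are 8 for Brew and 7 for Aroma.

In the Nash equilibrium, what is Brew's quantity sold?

79.6875

Brew's profit: π = (p_{Brew} − 8)(115 − 3p_{Brew} + 2p_{Aroma}).
∂π/∂p_{Brew} = 139 − 6p_{Brew} + 2p_{Aroma} = 0 ⇒ p_{Brew} = 139/6 + (1/3)p_{Aroma}.
Similarly p_{Aroma} = 68/3 + (1/3)p_{Brew}.
Plugging p_{Aroma} into Brew's best response: p_{Brew} = 139/6 + (1/3)(68/3 + (1/3)p_{Brew}) ⇒ (8/9)p_{Brew} = 553/18, so p_{Brew} = 34.5625.
Then p_{Aroma} = 68/3 + (1/3)·34.5625 = 34.1875.
q_{Brew} = 115 − 3·34.5625 + 2·34.1875 = 79.6875.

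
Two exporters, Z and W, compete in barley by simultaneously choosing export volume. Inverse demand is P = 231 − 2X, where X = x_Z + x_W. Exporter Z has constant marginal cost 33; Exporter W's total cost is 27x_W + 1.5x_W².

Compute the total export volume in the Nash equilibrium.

58.25

Exporter Z's profit: π = x_Z(231 − 2(x_Z + x_W)) − 33x_Z.
∂π/∂x_Z = 198 − 4x_Z − 2x_W = 0, so x_Z = 49.5 − 0.5x_W.
For W: ∂π/∂x_W = 204 − 7x_W − 2x_Z = 0 ⇒ x_W = 204/7 − (2/7)x_Z.
Plugging x_W into Z's best response: x_Z = 49.5 − 0.5(204/7 − (2/7)x_Z) ⇒ (6/7)x_Z = 489/14, so x_Z = 40.75.
Then x_W = 204/7 − (2/7)·40.75 = 17.5.
Total export volume: 40.75 + 17.5 = 58.25.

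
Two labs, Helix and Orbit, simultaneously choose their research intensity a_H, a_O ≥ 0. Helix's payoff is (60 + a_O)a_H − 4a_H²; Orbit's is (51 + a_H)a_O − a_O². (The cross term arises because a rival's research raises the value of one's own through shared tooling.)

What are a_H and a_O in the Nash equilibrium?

Expanding Helix's payoff: 60a_H + a_Oa_H − 4a_H².
∂π/∂a_H = 60 + a_O − 8a_H = 0, so a_H = 7.5 + 0.125a_O.
Likewise for Orbit: a_O = 25.5 + 0.5a_H.
Solving the two reaction functions simultaneously: (1 − (0.125)(0.5))a_H = 7.5 + 0.125·25.5, so 0.9375a_H = 10.6875 and a_H = 11.4.
Then a_O = 25.5 + 0.5·11.4 = 31.2.

11.4, 31.2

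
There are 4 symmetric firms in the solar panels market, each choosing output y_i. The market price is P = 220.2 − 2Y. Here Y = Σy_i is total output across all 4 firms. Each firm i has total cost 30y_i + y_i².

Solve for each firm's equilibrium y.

15.85

A representative firm's profit is π_i = y_i(220.2 − 2Y) − 30y_i − y_i², with Y = y_i + Σ_{j≠i} y_j.
First-order condition: 190.2 − 6y_i − 2Σ_{j≠i} y_j = 0.
With identical firms, set every y_j = y: then 190.2 − 6y − 6y = 0, i.e. y = 190.2/12 = 15.85.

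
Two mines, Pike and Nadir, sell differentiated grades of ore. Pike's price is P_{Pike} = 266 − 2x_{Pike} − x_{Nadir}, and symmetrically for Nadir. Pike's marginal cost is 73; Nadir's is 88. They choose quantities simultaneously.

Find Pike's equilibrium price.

Mine Pike's profit: π = x_{Pike}(266 − 2x_{Pike} − x_{Nadir}) − 73x_{Pike}.
∂π/∂x_{Pike} = 193 − 4x_{Pike} − x_{Nadir} = 0 ⇒ x_{Pike} = 48.25 − 0.25x_{Nadir}.
Similarly x_{Nadir} = 44.5 − 0.25x_{Pike}.
Solving the two reaction functions simultaneously: (1 − (−0.25)(−0.25))x_{Pike} = 48.25 − 0.25·44.5, so 0.9375x_{Pike} = 37.125 and x_{Pike} = 39.6.
Then x_{Nadir} = 44.5 − 0.25·39.6 = 34.6.
P_{Pike} = 266 − 2·39.6 − 34.6 = 152.2.

152.2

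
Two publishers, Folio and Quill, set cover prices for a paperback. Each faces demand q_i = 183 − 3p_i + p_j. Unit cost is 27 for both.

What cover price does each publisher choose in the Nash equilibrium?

Folio's profit: π = (p_{Folio} − 27)(183 − 3p_{Folio} + p_{Quill}).
∂π/∂p_{Folio} = 264 − 6p_{Folio} + p_{Quill} = 0 ⇒ p_{Folio} = 44 + (1/6)p_{Quill}.
By symmetry p_{Quill} = p_{Folio}; substituting into the reaction function, (5/6)p_{Folio} = 44 and p_{Folio} = 52.8.

52.8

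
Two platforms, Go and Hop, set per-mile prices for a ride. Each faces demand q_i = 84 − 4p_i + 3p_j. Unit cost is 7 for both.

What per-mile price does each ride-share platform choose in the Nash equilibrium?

Go's profit: π = (p_{Go} − 7)(84 − 4p_{Go} + 3p_{Hop}).
∂π/∂p_{Go} = 112 − 8p_{Go} + 3p_{Hop} = 0 ⇒ p_{Go} = 14 + 0.375p_{Hop}.
The game is symmetric, so in equilibrium p_{Hop} = p_{Go}: the reaction function gives 0.625p_{Go} = 14, hence p_{Go} = 22.4.

22.4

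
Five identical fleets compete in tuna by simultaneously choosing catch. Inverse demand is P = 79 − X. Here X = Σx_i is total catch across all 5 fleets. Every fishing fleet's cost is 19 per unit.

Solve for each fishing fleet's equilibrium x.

A representative fishing fleet's profit is π_i = x_i(79 − X) − 19x_i, with X = x_i + Σ_{j≠i} x_j.
First-order condition: 60 − 2x_i − Σ_{j≠i} x_j = 0.
With identical fishing fleets, set every x_j = x: then 60 − 2x − 4x = 0, i.e. x = 60/6 = 10.

10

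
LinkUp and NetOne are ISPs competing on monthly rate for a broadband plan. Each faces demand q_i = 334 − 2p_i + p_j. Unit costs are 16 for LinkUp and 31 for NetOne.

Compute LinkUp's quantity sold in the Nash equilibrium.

216

LinkUp's profit: π = (p_{LinkUp} − 16)(334 − 2p_{LinkUp} + p_{NetOne}).
∂π/∂p_{LinkUp} = 366 − 4p_{LinkUp} + p_{NetOne} = 0 ⇒ p_{LinkUp} = 91.5 + 0.25p_{NetOne}.
Similarly p_{NetOne} = 99 + 0.25p_{LinkUp}.
Substituting the second reaction function into the first: p_{LinkUp} = 91.5 + 0.25(99 + 0.25p_{LinkUp}), which gives 0.9375p_{LinkUp} = 116.25 ⇒ p_{LinkUp} = 124.
Then p_{NetOne} = 99 + 0.25·124 = 130.
q_{LinkUp} = 334 − 2·124 + 130 = 216.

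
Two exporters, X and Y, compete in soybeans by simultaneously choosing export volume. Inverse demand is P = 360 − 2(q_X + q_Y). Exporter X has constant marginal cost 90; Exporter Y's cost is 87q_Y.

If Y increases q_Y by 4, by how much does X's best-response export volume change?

-2

Exporter X's profit: π = q_X(360 − 2(q_X + q_Y)) − 90q_X.
∂π/∂q_X = 270 − 4q_X − 2q_Y = 0, so q_X = 67.5 − 0.5q_Y.
The reaction-function slope is −0.5, so a 4-unit rise in q_Y moves q_X by −0.5 × 4 = −2. X's best response falls — the actions are strategic substitutes.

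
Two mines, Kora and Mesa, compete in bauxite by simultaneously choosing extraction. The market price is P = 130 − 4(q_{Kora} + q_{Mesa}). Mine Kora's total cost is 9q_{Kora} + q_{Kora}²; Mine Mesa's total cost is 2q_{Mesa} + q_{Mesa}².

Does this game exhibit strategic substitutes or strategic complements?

strategic substitutes

Mine Kora's profit: π = q_{Kora}(130 − 4(q_{Kora} + q_{Mesa})) − 9q_{Kora} − q_{Kora}².
∂π/∂q_{Kora} = 121 − 10q_{Kora} − 4q_{Mesa} = 0, so q_{Kora} = 12.1 − 0.4q_{Mesa}.
The best-response slope dq_{Kora}/dq_{Mesa} = −0.4 < 0: the reaction function is downward-sloping, so the choices are strategic substitutes.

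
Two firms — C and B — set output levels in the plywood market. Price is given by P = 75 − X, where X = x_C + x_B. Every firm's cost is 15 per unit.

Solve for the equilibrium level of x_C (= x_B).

Firm C's profit: π = x_C(75 − (x_C + x_B)) − 15x_C.
∂π/∂x_C = 60 − 2x_C − x_B = 0, so x_C = 30 − 0.5x_B.
By symmetry x_B = x_C; substituting into the reaction function, 1.5x_C = 30 and x_C = 20.

20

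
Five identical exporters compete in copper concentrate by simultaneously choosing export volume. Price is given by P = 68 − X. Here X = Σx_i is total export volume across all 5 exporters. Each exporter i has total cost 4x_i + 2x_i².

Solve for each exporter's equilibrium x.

A representative exporter's profit is π_i = x_i(68 − X) − 4x_i − 2x_i², with X = x_i + Σ_{j≠i} x_j.
First-order condition: 64 − 6x_i − Σ_{j≠i} x_j = 0.
Imposing symmetry (x_j = x for all j) turns Σ_{j≠i} x_j into 4x, so 64 = 10x and x = 6.4.

6.4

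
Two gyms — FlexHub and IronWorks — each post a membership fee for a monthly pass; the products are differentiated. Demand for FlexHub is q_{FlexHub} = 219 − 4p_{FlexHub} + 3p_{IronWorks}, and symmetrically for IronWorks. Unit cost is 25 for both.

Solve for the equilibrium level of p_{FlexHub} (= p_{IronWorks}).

FlexHub's profit: π = (p_{FlexHub} − 25)(219 − 4p_{FlexHub} + 3p_{IronWorks}).
∂π/∂p_{FlexHub} = 319 − 8p_{FlexHub} + 3p_{IronWorks} = 0 ⇒ p_{FlexHub} = 39.875 + 0.375p_{IronWorks}.
Setting p_{FlexHub} = p_{IronWorks} in the reaction function: p_{FlexHub} = 39.875 + 0.375p_{FlexHub}, so p_{FlexHub} = 39.875 / 0.625 = 63.8.

63.8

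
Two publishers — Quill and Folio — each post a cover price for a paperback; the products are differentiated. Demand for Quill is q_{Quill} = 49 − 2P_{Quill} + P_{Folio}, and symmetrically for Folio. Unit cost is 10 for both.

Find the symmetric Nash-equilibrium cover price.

23

Quill's profit: π = (P_{Quill} − 10)(49 − 2P_{Quill} + P_{Folio}).
∂π/∂P_{Quill} = 69 − 4P_{Quill} + P_{Folio} = 0 ⇒ P_{Quill} = 17.25 + 0.25P_{Folio}.
The game is symmetric, so in equilibrium P_{Folio} = P_{Quill}: the reaction function gives 0.75P_{Quill} = 17.25, hence P_{Quill} = 23.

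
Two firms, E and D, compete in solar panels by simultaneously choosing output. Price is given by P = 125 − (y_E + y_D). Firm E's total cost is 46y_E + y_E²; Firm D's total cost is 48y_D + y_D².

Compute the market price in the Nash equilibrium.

Firm E's profit: π = y_E(125 − (y_E + y_D)) − 46y_E − y_E².
∂π/∂y_E = 79 − 4y_E − y_D = 0, so y_E = 19.75 − 0.25y_D.
By the same steps for D: y_D = 19.25 − 0.25y_E.
Substituting the second reaction function into the first: y_E = 19.75 − 0.25(19.25 − 0.25y_E), which gives 0.9375y_E = 14.9375 ⇒ y_E = 239/15.
Then y_D = 19.25 − 0.25·(239/15) = 229/15.
Equilibrium price: P = 125 − 31.2 = 93.8.

93.8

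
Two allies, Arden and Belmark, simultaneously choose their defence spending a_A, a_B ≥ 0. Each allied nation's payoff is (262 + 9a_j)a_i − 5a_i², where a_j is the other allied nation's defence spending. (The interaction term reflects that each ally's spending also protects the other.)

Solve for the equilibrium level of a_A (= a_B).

262

Arden's payoff is (262 + 9a_B)a_A − 5a_A².
∂π/∂a_A = 262 + 9a_B − 10a_A = 0, so a_A = 26.2 + 0.9a_B.
Setting a_A = a_B in the reaction function: a_A = 26.2 + 0.9a_A, so a_A = 26.2 / 0.1 = 262.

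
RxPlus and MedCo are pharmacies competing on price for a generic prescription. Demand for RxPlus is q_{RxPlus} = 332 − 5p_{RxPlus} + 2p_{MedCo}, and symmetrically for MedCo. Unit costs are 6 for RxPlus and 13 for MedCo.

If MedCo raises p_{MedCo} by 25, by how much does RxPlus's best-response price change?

5

RxPlus's profit: π = (p_{RxPlus} − 6)(332 − 5p_{RxPlus} + 2p_{MedCo}).
∂π/∂p_{RxPlus} = 362 − 10p_{RxPlus} + 2p_{MedCo} = 0 ⇒ p_{RxPlus} = 36.2 + 0.2p_{MedCo}.
The reaction-function slope is 0.2, so a 25-unit rise in p_{MedCo} moves p_{RxPlus} by 0.2 × 25 = 5. RxPlus's best response rises — the actions are strategic complements.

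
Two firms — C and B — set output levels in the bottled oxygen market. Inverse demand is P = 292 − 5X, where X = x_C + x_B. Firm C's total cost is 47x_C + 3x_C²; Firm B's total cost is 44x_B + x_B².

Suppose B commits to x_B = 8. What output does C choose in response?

12.8125

Firm C's profit: π = x_C(292 − 5(x_C + x_B)) − 47x_C − 3x_C².
∂π/∂x_C = 245 − 16x_C − 5x_B = 0, so x_C = 15.3125 − 0.3125x_B.
At x_B = 8: x_C = 15.3125 − 0.3125·8 = 12.8125.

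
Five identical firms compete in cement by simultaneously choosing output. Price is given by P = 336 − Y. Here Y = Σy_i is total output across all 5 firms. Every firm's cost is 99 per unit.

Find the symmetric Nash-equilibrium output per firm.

A representative firm's profit is π_i = y_i(336 − Y) − 99y_i, with Y = y_i + Σ_{j≠i} y_j.
First-order condition: 237 − 2y_i − Σ_{j≠i} y_j = 0.
Imposing symmetry (y_j = y for all j) turns Σ_{j≠i} y_j into 4y, so 237 = 6y and y = 39.5.

39.5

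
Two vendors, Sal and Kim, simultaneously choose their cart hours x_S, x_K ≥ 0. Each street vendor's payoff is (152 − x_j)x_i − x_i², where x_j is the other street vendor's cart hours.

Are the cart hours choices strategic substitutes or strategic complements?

Sal's payoff is (152 − x_K)x_S − x_S².
∂π/∂x_S = 152 − x_K − 2x_S = 0, so x_S = 76 − 0.5x_K.
The best-response slope dx_S/dx_K = −0.5 < 0: the reaction function is downward-sloping, so the choices are strategic substitutes.

strategic substitutes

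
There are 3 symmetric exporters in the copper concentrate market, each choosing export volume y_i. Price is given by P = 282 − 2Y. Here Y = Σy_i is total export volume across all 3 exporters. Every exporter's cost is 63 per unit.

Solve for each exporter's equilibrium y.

27.375

A representative exporter's profit is π_i = y_i(282 − 2Y) − 63y_i, with Y = y_i + Σ_{j≠i} y_j.
First-order condition: 219 − 4y_i − 2Σ_{j≠i} y_j = 0.
Imposing symmetry (y_j = y for all j) turns Σ_{j≠i} y_j into 2y, so 219 = 8y and y = 27.375.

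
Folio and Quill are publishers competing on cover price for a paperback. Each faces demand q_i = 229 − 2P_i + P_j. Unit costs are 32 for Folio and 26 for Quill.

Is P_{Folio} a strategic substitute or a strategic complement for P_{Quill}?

Folio's profit: π = (P_{Folio} − 32)(229 − 2P_{Folio} + P_{Quill}).
∂π/∂P_{Folio} = 293 − 4P_{Folio} + P_{Quill} = 0 ⇒ P_{Folio} = 73.25 + 0.25P_{Quill}.
The best-response slope dP_{Folio}/dP_{Quill} = 0.25 > 0: the reaction function is upward-sloping, so the choices are strategic complements.

strategic complements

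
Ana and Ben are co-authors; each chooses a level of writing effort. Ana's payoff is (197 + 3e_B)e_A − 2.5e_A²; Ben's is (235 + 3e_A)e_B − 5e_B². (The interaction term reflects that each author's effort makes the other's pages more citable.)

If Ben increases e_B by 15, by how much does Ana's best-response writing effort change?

9

Expanding Ana's payoff: 197e_A + 3e_Be_A − 2.5e_A².
∂π/∂e_A = 197 + 3e_B − 5e_A = 0, so e_A = 39.4 + 0.6e_B.
The reaction-function slope is 0.6, so a 15-unit rise in e_B moves e_A by 0.6 × 15 = 9. Ana's best response rises — the actions are strategic complements.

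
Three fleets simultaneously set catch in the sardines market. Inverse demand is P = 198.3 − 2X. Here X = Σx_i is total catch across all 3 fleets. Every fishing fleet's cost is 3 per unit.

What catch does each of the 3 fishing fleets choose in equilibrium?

24.4125

A representative fishing fleet's profit is π_i = x_i(198.3 − 2X) − 3x_i, with X = x_i + Σ_{j≠i} x_j.
First-order condition: 195.3 − 4x_i − 2Σ_{j≠i} x_j = 0.
Imposing symmetry (x_j = x for all j) turns Σ_{j≠i} x_j into 2x, so 195.3 = 8x and x = 24.4125.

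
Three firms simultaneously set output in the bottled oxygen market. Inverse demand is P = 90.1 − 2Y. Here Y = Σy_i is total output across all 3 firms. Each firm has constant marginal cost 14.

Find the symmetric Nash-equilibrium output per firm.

9.5125

A representative firm's profit is π_i = y_i(90.1 − 2Y) − 14y_i, with Y = y_i + Σ_{j≠i} y_j.
First-order condition: 76.1 − 4y_i − 2Σ_{j≠i} y_j = 0.
With identical firms, set every y_j = y: then 76.1 − 4y − 4y = 0, i.e. y = 76.1/8 = 9.5125.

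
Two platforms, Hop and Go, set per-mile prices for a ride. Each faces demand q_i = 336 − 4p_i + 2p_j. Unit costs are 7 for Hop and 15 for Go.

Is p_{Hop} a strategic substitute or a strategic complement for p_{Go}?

strategic complements

Hop's profit: π = (p_{Hop} − 7)(336 − 4p_{Hop} + 2p_{Go}).
∂π/∂p_{Hop} = 364 − 8p_{Hop} + 2p_{Go} = 0 ⇒ p_{Hop} = 45.5 + 0.25p_{Go}.
The best-response slope dp_{Hop}/dp_{Go} = 0.25 > 0: the reaction function is upward-sloping, so the choices are strategic complements.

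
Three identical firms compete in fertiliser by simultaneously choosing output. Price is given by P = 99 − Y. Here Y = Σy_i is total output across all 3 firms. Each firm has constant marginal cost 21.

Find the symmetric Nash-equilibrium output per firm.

19.5

A representative firm's profit is π_i = y_i(99 − Y) − 21y_i, with Y = y_i + Σ_{j≠i} y_j.
First-order condition: 78 − 2y_i − Σ_{j≠i} y_j = 0.
Imposing symmetry (y_j = y for all j) turns Σ_{j≠i} y_j into 2y, so 78 = 4y and y = 19.5.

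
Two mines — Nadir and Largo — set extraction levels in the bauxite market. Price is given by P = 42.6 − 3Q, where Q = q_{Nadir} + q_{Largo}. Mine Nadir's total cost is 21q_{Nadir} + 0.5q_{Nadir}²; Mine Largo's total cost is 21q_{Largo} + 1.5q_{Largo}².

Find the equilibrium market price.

Mine Nadir's profit: π = q_{Nadir}(42.6 − 3(q_{Nadir} + q_{Largo})) − 21q_{Nadir} − 0.5q_{Nadir}².
∂π/∂q_{Nadir} = 21.6 − 7q_{Nadir} − 3q_{Largo} = 0, so q_{Nadir} = 108/35 − (3/7)q_{Largo}.
For Largo: ∂π/∂q_{Largo} = 21.6 − 9q_{Largo} − 3q_{Nadir} = 0 ⇒ q_{Largo} = 2.4 − (1/3)q_{Nadir}.
Plugging q_{Largo} into Nadir's best response: q_{Nadir} = 108/35 − (3/7)(2.4 − (1/3)q_{Nadir}) ⇒ (6/7)q_{Nadir} = 72/35, so q_{Nadir} = 2.4.
Then q_{Largo} = 2.4 − (1/3)·2.4 = 1.6.
Equilibrium price: P = 42.6 − 3·4 = 30.6.

30.6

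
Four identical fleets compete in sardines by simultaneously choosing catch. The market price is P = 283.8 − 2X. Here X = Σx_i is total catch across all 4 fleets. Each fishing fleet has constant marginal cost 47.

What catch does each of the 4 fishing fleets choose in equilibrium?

23.68

A representative fishing fleet's profit is π_i = x_i(283.8 − 2X) − 47x_i, with X = x_i + Σ_{j≠i} x_j.
First-order condition: 236.8 − 4x_i − 2Σ_{j≠i} x_j = 0.
Imposing symmetry (x_j = x for all j) turns Σ_{j≠i} x_j into 3x, so 236.8 = 10x and x = 23.68.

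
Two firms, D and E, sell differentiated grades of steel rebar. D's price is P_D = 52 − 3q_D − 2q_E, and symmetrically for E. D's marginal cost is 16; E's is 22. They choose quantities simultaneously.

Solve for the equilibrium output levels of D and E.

4.875, 3.375

Firm D's profit: π = q_D(52 − 3q_D − 2q_E) − 16q_D.
∂π/∂q_D = 36 − 6q_D − 2q_E = 0 ⇒ q_D = 6 − (1/3)q_E.
Similarly q_E = 5 − (1/3)q_D.
Plugging q_E into D's best response: q_D = 6 − (1/3)(5 − (1/3)q_D) ⇒ (8/9)q_D = 13/3, so q_D = 4.875.
Then q_E = 5 − (1/3)·4.875 = 3.375.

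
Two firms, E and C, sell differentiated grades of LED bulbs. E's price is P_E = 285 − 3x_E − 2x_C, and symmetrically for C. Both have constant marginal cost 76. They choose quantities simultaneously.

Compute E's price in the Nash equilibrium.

154.375

Firm E's profit: π = x_E(285 − 3x_E − 2x_C) − 76x_E.
∂π/∂x_E = 209 − 6x_E − 2x_C = 0 ⇒ x_E = 209/6 − (1/3)x_C.
Setting x_E = x_C in the reaction function: x_E = 209/6 − (1/3)x_E, so x_E = (209/6) / (4/3) = 26.125.
P_E = 285 − 3·26.125 − 2·26.125 = 154.375.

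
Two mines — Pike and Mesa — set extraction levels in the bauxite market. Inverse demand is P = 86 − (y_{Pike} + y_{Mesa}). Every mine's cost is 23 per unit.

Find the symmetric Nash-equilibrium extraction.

Mine Pike's profit: π = y_{Pike}(86 − (y_{Pike} + y_{Mesa})) − 23y_{Pike}.
∂π/∂y_{Pike} = 63 − 2y_{Pike} − y_{Mesa} = 0, so y_{Pike} = 31.5 − 0.5y_{Mesa}.
The game is symmetric, so in equilibrium y_{Mesa} = y_{Pike}: the reaction function gives 1.5y_{Pike} = 31.5, hence y_{Pike} = 21.

21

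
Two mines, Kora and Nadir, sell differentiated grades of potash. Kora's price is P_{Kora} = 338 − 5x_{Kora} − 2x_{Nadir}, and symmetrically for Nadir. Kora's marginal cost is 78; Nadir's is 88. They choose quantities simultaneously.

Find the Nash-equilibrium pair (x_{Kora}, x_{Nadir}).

Mine Kora's profit: π = x_{Kora}(338 − 5x_{Kora} − 2x_{Nadir}) − 78x_{Kora}.
∂π/∂x_{Kora} = 260 − 10x_{Kora} − 2x_{Nadir} = 0 ⇒ x_{Kora} = 26 − 0.2x_{Nadir}.
Similarly x_{Nadir} = 25 − 0.2x_{Kora}.
Solving the two reaction functions simultaneously: (1 − (−0.2)(−0.2))x_{Kora} = 26 − 0.2·25, so 0.96x_{Kora} = 21 and x_{Kora} = 21.875.
Then x_{Nadir} = 25 − 0.2·21.875 = 20.625.

21.875, 20.625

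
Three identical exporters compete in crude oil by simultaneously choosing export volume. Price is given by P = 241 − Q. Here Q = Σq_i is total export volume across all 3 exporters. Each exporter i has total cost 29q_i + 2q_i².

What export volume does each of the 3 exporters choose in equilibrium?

A representative exporter's profit is π_i = q_i(241 − Q) − 29q_i − 2q_i², with Q = q_i + Σ_{j≠i} q_j.
First-order condition: 212 − 6q_i − Σ_{j≠i} q_j = 0.
Imposing symmetry (q_j = q for all j) turns Σ_{j≠i} q_j into 2q, so 212 = 8q and q = 26.5.

26.5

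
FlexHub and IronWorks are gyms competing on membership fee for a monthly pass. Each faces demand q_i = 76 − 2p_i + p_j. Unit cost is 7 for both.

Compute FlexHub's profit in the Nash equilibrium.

1058

FlexHub's profit: π = (p_{FlexHub} − 7)(76 − 2p_{FlexHub} + p_{IronWorks}).
∂π/∂p_{FlexHub} = 90 − 4p_{FlexHub} + p_{IronWorks} = 0 ⇒ p_{FlexHub} = 22.5 + 0.25p_{IronWorks}.
The game is symmetric, so in equilibrium p_{IronWorks} = p_{FlexHub}: the reaction function gives 0.75p_{FlexHub} = 22.5, hence p_{FlexHub} = 30.
q_{FlexHub} = 76 − 2·30 + 30 = 46.
Profit = (30 − 7)·46 = 1058.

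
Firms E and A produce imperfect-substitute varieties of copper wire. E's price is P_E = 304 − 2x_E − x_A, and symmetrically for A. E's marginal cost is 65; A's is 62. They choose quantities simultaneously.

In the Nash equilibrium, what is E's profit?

Firm E's profit: π = x_E(304 − 2x_E − x_A) − 65x_E.
∂π/∂x_E = 239 − 4x_E − x_A = 0 ⇒ x_E = 59.75 − 0.25x_A.
Similarly x_A = 60.5 − 0.25x_E.
Substituting the second reaction function into the first: x_E = 59.75 − 0.25(60.5 − 0.25x_E), which gives 0.9375x_E = 44.625 ⇒ x_E = 47.6.
Then x_A = 60.5 − 0.25·47.6 = 48.6.
P_E = 304 − 2·47.6 − 48.6 = 160.2.
Profit = (160.2 − 65)·47.6 = 4531.52.

4531.52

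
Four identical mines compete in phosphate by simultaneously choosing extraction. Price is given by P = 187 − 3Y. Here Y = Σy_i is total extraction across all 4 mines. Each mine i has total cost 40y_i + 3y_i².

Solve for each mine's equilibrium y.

7

A representative mine's profit is π_i = y_i(187 − 3Y) − 40y_i − 3y_i², with Y = y_i + Σ_{j≠i} y_j.
First-order condition: 147 − 12y_i − 3Σ_{j≠i} y_j = 0.
Imposing symmetry (y_j = y for all j) turns Σ_{j≠i} y_j into 3y, so 147 = 21y and y = 7.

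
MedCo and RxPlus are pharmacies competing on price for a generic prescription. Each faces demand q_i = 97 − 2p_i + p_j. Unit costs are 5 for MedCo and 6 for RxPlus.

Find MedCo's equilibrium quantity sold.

MedCo's profit: π = (p_{MedCo} − 5)(97 − 2p_{MedCo} + p_{RxPlus}).
∂π/∂p_{MedCo} = 107 − 4p_{MedCo} + p_{RxPlus} = 0 ⇒ p_{MedCo} = 26.75 + 0.25p_{RxPlus}.
Similarly p_{RxPlus} = 27.25 + 0.25p_{MedCo}.
Solving the two reaction functions simultaneously: (1 − (0.25)(0.25))p_{MedCo} = 26.75 + 0.25·27.25, so 0.9375p_{MedCo} = 33.5625 and p_{MedCo} = 35.8.
Then p_{RxPlus} = 27.25 + 0.25·35.8 = 36.2.
q_{MedCo} = 97 − 2·35.8 + 36.2 = 61.6.

61.6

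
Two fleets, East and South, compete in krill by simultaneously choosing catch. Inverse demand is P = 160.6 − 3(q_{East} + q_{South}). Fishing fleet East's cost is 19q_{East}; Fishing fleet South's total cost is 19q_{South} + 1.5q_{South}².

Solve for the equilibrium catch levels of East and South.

Fishing fleet East's profit: π = q_{East}(160.6 − 3(q_{East} + q_{South})) − 19q_{East}.
∂π/∂q_{East} = 141.6 − 6q_{East} − 3q_{South} = 0, so q_{East} = 23.6 − 0.5q_{South}.
For South: ∂π/∂q_{South} = 141.6 − 9q_{South} − 3q_{East} = 0 ⇒ q_{South} = 236/15 − (1/3)q_{East}.
Plugging q_{South} into East's best response: q_{East} = 23.6 − 0.5(236/15 − (1/3)q_{East}) ⇒ (5/6)q_{East} = 236/15, so q_{East} = 18.88.
Then q_{South} = 236/15 − (1/3)·18.88 = 9.44.

18.88, 9.44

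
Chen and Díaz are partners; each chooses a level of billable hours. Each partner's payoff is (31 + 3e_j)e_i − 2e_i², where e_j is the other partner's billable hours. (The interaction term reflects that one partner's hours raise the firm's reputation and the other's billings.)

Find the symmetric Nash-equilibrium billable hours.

Chen's payoff is (31 + 3e_D)e_C − 2e_C².
∂π/∂e_C = 31 + 3e_D − 4e_C = 0, so e_C = 7.75 + 0.75e_D.
By symmetry e_D = e_C; substituting into the reaction function, 0.25e_C = 7.75 and e_C = 31.

31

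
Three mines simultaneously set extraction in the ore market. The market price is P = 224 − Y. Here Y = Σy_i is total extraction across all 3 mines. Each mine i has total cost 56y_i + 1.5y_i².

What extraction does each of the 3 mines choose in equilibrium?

24

A representative mine's profit is π_i = y_i(224 − Y) − 56y_i − 1.5y_i², with Y = y_i + Σ_{j≠i} y_j.
First-order condition: 168 − 5y_i − Σ_{j≠i} y_j = 0.
With identical mines, set every y_j = y: then 168 − 5y − 2y = 0, i.e. y = 168/7 = 24.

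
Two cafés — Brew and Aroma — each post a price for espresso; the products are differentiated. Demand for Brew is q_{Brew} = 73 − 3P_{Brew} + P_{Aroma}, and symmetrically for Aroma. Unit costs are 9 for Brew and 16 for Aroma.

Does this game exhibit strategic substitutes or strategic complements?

Brew's profit: π = (P_{Brew} − 9)(73 − 3P_{Brew} + P_{Aroma}).
∂π/∂P_{Brew} = 100 − 6P_{Brew} + P_{Aroma} = 0 ⇒ P_{Brew} = 50/3 + (1/6)P_{Aroma}.
The best-response slope dP_{Brew}/dP_{Aroma} = 1/6 > 0: the reaction function is upward-sloping, so the choices are strategic complements.

strategic complements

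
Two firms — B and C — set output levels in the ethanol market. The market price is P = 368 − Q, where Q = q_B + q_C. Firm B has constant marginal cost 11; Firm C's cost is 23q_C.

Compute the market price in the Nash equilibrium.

134

Firm B's profit: π = q_B(368 − (q_B + q_C)) − 11q_B.
∂π/∂q_B = 357 − 2q_B − q_C = 0, so q_B = 178.5 − 0.5q_C.
By the same steps for C: q_C = 172.5 − 0.5q_B.
Plugging q_C into B's best response: q_B = 178.5 − 0.5(172.5 − 0.5q_B) ⇒ 0.75q_B = 92.25, so q_B = 123.
Then q_C = 172.5 − 0.5·123 = 111.
Equilibrium price: P = 368 − 234 = 134.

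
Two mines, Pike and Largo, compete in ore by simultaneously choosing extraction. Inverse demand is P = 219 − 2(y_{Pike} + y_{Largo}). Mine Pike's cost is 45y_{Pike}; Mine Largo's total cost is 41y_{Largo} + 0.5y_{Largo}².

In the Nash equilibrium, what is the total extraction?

54.875

Mine Pike's profit: π = y_{Pike}(219 − 2(y_{Pike} + y_{Largo})) − 45y_{Pike}.
∂π/∂y_{Pike} = 174 − 4y_{Pike} − 2y_{Largo} = 0, so y_{Pike} = 43.5 − 0.5y_{Largo}.
For Largo: ∂π/∂y_{Largo} = 178 − 5y_{Largo} − 2y_{Pike} = 0 ⇒ y_{Largo} = 35.6 − 0.4y_{Pike}.
Substituting the second reaction function into the first: y_{Pike} = 43.5 − 0.5(35.6 − 0.4y_{Pike}), which gives 0.8y_{Pike} = 25.7 ⇒ y_{Pike} = 32.125.
Then y_{Largo} = 35.6 − 0.4·32.125 = 22.75.
Total extraction: 32.125 + 22.75 = 54.875.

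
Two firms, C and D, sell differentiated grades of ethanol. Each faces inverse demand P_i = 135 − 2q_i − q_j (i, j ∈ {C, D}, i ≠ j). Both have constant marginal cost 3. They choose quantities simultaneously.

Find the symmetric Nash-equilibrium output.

Firm C's profit: π = q_C(135 − 2q_C − q_D) − 3q_C.
∂π/∂q_C = 132 − 4q_C − q_D = 0 ⇒ q_C = 33 − 0.25q_D.
By symmetry q_D = q_C; substituting into the reaction function, 1.25q_C = 33 and q_C = 26.4.

26.4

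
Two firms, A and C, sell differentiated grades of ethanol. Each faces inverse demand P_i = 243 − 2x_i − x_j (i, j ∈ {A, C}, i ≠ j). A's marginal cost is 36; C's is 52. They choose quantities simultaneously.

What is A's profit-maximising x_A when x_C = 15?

48

Firm A's profit: π = x_A(243 − 2x_A − x_C) − 36x_A.
∂π/∂x_A = 207 − 4x_A − x_C = 0 ⇒ x_A = 51.75 − 0.25x_C.
At x_C = 15: x_A = 51.75 − 0.25·15 = 48.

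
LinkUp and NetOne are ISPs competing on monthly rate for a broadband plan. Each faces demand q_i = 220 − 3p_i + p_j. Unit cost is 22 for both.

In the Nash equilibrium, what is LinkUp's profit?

3717.12

LinkUp's profit: π = (p_{LinkUp} − 22)(220 − 3p_{LinkUp} + p_{NetOne}).
∂π/∂p_{LinkUp} = 286 − 6p_{LinkUp} + p_{NetOne} = 0 ⇒ p_{LinkUp} = 143/3 + (1/6)p_{NetOne}.
The game is symmetric, so in equilibrium p_{NetOne} = p_{LinkUp}: the reaction function gives (5/6)p_{LinkUp} = 143/3, hence p_{LinkUp} = 57.2.
q_{LinkUp} = 220 − 3·57.2 + 57.2 = 105.6.
Profit = (57.2 − 22)·105.6 = 3717.12.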